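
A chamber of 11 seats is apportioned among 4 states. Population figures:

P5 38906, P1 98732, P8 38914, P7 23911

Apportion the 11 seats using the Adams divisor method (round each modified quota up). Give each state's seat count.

Standard divisor 200463/11 ≈ 18223.909; standard quotas: P5 2.135, P1 5.418, P8 2.135, P7 1.312.
Rounding up gives 3, 6, 3, 2 = 14 seats, so the divisor must be adjusted.
With modified divisor 21800: modified quotas P5 1.785, P1 4.529, P8 1.785, P7 1.097.
Rounding up: P5 2, P1 5, P8 2, P7 2 (total 11).

P5 2; P1 5; P8 2; P7 2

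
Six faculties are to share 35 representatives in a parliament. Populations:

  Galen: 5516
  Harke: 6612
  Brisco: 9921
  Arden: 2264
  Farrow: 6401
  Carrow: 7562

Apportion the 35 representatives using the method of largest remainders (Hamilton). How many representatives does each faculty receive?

Galen 5; Harke 6; Brisco 9; Arden 2; Farrow 6; Carrow 7

Total 38276; standard divisor 38276/35 ≈ 1093.6.
Standard quotas: Galen 5.0439, Harke 6.0461, Brisco 9.0719, Arden 2.0702, Farrow 5.8531, Carrow 6.9148.
Lower quotas: Galen 5, Harke 6, Brisco 9, Arden 2, Farrow 5, Carrow 6 (sum 33, leaving 2 seats).
Remainders in descending order: Carrow 0.9148, Farrow 0.8531, Brisco 0.0719, Arden 0.0702, Harke 0.0461, Galen 0.0439.
The surplus seats go to Carrow, Farrow.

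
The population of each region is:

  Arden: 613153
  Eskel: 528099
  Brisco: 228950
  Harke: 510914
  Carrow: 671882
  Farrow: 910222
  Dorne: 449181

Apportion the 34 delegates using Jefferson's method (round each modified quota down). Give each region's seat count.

Standard divisor 3912401/34 ≈ 115070.618; standard quotas: Arden 5.328, Eskel 4.589, Brisco 1.990, Harke 4.440, Carrow 5.839, Farrow 7.910, Dorne 3.904.
Rounding down gives 5, 4, 1, 4, 5, 7, 3 = 29 seats, so the divisor must be adjusted.
With modified divisor 103900: modified quotas Arden 5.901, Eskel 5.083, Brisco 2.204, Harke 4.917, Carrow 6.467, Farrow 8.761, Dorne 4.323.
Rounding down: Arden 5, Eskel 5, Brisco 2, Harke 4, Carrow 6, Farrow 8, Dorne 4 (total 34).

Arden 5, Eskel 5, Brisco 2, Harke 4, Carrow 6, Farrow 8, Dorne 4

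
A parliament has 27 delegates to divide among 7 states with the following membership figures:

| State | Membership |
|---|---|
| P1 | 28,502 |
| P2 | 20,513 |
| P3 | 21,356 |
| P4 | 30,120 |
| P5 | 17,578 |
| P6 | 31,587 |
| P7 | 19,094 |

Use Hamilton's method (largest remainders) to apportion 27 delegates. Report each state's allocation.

P1=5; P2=3; P3=3; P4=5; P5=3; P6=5; P7=3

The standard divisor is 168750/27 = 6250.
Standard quotas: P1 4.5603, P2 3.2821, P3 3.4170, P4 4.8192, P5 2.8125, P6 5.0539, P7 3.0550.
Lower quotas: P1 4, P2 3, P3 3, P4 4, P5 2, P6 5, P7 3 (sum 24, leaving 3 seats).
Remainders in descending order: P4 0.8192, P5 0.8125, P1 0.5603, P3 0.4170, P2 0.2821, P7 0.0550, P6 0.0539.
Largest remainders: P4, P5, P1 receive the extra seats.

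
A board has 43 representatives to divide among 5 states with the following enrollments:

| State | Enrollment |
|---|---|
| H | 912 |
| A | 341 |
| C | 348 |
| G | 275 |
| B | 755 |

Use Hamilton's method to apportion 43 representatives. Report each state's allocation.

The standard divisor is 2631/43 ≈ 61.186.
Standard quotas: H 14.905, A 5.573, C 5.688, G 4.494, B 12.339.
Lower quotas: H 14, A 5, C 5, G 4, B 12 (sum 40, leaving 3 seats).
Remainders in descending order: H 0.905, C 0.688, A 0.573, G 0.494, B 0.339.
Largest remainders: H, C, A receive the extra seats.

H 15, A 6, C 6, G 4, B 12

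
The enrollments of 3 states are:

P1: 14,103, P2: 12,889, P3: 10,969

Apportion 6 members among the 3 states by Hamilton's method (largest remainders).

Total 37961; standard divisor 37961/6 ≈ 6326.833.
Standard quotas: P1 2.2291, P2 2.0372, P3 1.7337.
Lower quotas: P1 2, P2 2, P3 1 (sum 5, leaving 1 seat).
Remainders in descending order: P3 0.7337, P1 0.2291, P2 0.0372.
The surplus seat goes to P3.

P1 2, P2 2, P3 2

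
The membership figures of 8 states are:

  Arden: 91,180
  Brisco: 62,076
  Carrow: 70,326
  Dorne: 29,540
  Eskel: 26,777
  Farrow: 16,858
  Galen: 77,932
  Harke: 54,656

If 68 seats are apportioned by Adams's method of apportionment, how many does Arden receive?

Standard divisor 429345/68 ≈ 6313.897; standard quotas: Arden 14.441, Brisco 9.832, Carrow 11.138, Dorne 4.679, Eskel 4.241, Farrow 2.670, Galen 12.343, Harke 8.656.
Rounding up gives 15, 10, 12, 5, 5, 3, 13, 9 = 72 seats, so the divisor must be adjusted.
With modified divisor 6800: modified quotas Arden 13.409, Brisco 9.129, Carrow 10.342, Dorne 4.344, Eskel 3.938, Farrow 2.479, Galen 11.461, Harke 8.038.
Rounding up: Arden 14, Brisco 10, Carrow 11, Dorne 5, Eskel 4, Farrow 3, Galen 12, Harke 9 (total 68).
Arden receives 14.

14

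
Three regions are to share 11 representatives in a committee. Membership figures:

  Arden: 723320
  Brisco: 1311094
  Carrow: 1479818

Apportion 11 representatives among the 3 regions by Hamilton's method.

Arden=2; Brisco=4; Carrow=5

Total 3514232; standard divisor 3514232/11 ≈ 319475.636.
Standard quotas: Arden 2.2641, Brisco 4.1039, Carrow 4.6320.
Lower quotas: Arden 2, Brisco 4, Carrow 4 (sum 10, leaving 1 seat).
Remainders in descending order: Carrow 0.6320, Arden 0.2641, Brisco 0.1039.
The surplus seat goes to Carrow.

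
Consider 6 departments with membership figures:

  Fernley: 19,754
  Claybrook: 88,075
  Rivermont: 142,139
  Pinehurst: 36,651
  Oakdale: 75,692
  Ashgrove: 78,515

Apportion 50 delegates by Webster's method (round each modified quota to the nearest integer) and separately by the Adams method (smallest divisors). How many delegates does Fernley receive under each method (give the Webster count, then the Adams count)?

2 and 3

Webster: Fernley 2, Claybrook 10, Rivermont 16, Pinehurst 4, Oakdale 9, Ashgrove 9.
Adams: Fernley 3, Claybrook 10, Rivermont 16, Pinehurst 4, Oakdale 8, Ashgrove 9.
Fernley gets 2 under Webster and 3 under Adams.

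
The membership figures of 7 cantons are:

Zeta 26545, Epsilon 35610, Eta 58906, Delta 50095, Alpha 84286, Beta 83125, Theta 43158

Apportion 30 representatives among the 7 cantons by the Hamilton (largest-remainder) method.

Zeta=2; Epsilon=3; Eta=5; Delta=4; Alpha=7; Beta=6; Theta=3

Standard divisor: 381725 ÷ 30 ≈ 12724.167.
Standard quotas: Zeta 2.0862, Epsilon 2.7986, Eta 4.6295, Delta 3.9370, Alpha 6.6241, Beta 6.5328, Theta 3.3918.
Lower quotas: Zeta 2, Epsilon 2, Eta 4, Delta 3, Alpha 6, Beta 6, Theta 3 (sum 26, leaving 4 seats).
Remainders in descending order: Delta 0.9370, Epsilon 0.7986, Eta 0.6295, Alpha 0.6241, Beta 0.5328, Theta 0.3918, Zeta 0.0862.
The surplus seats go to Delta, Epsilon, Eta, Alpha.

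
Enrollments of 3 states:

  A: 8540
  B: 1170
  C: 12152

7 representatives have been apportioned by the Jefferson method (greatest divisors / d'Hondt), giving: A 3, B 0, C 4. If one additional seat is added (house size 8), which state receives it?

Priority for the next seat is population ÷ (current seats + 1).
Priorities: A 2135.000, B 1170.000, C 2430.400.
Highest priority: C.

C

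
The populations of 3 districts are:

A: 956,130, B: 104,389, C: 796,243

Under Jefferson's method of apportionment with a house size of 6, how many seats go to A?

Standard divisor 1856762/6 ≈ 309460.333; standard quotas: A 3.090, B 0.337, C 2.573.
Rounding down gives 3, 0, 2 = 5 seats, so the divisor must be adjusted.
With modified divisor 252200: modified quotas A 3.791, B 0.414, C 3.157.
Rounding down: A 3, B 0, C 3 (total 6).
A receives 3.

3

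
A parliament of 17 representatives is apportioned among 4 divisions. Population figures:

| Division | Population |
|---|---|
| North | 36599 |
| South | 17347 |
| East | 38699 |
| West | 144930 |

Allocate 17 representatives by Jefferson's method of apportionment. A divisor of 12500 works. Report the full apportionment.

North 2, South 1, East 3, West 11

With modified divisor 12500: modified quotas North 2.928, South 1.388, East 3.096, West 11.594.
Rounding down: North 2, South 1, East 3, West 11 (total 17).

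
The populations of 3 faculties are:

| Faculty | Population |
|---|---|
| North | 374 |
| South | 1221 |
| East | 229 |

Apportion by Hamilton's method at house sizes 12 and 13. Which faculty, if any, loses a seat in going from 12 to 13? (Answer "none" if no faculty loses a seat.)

East

At 12 seats: North 2, South 8, East 2.
At 13 seats: North 3, South 9, East 1.
East drops from 2 to 1.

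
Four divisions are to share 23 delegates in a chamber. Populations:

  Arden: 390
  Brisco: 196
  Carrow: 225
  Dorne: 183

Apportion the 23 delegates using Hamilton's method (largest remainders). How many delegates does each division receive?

Arden 9, Brisco 5, Carrow 5, Dorne 4

The standard divisor is 994/23 ≈ 43.217.
Standard quotas: Arden 9.024, Brisco 4.535, Carrow 5.206, Dorne 4.234.
Lower quotas: Arden 9, Brisco 4, Carrow 5, Dorne 4 (sum 22, leaving 1 seat).
Remainders in descending order: Brisco 0.535, Dorne 0.234, Carrow 0.206, Arden 0.024.
Largest remainder: Brisco receives the extra seat.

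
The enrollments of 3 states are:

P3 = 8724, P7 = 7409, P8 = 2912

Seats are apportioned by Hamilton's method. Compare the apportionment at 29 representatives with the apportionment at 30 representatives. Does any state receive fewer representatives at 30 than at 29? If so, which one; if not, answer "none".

At 29 seats: P3 13, P7 11, P8 5.
At 30 seats: P3 14, P7 12, P8 4.
P8 drops from 5 to 4.

P8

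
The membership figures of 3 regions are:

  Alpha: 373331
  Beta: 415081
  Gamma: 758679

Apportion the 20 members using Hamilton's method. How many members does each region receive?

Alpha 5; Beta 5; Gamma 10

Total 1547091; standard divisor 1547091/20 ≈ 77354.55.
Standard quotas: Alpha 4.8262, Beta 5.3660, Gamma 9.8078.
Lower quotas: Alpha 4, Beta 5, Gamma 9 (sum 18, leaving 2 seats).
Remainders in descending order: Alpha 0.8262, Gamma 0.8078, Beta 0.3660.
The surplus seats go to Alpha, Gamma.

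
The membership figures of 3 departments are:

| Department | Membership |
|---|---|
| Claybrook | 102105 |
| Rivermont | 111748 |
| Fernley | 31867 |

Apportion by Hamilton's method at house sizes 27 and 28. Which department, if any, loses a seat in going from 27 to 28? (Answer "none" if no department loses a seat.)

At 27 seats: Claybrook 11, Rivermont 12, Fernley 4.
At 28 seats: Claybrook 12, Rivermont 13, Fernley 3.
Fernley drops from 4 to 3.

Fernley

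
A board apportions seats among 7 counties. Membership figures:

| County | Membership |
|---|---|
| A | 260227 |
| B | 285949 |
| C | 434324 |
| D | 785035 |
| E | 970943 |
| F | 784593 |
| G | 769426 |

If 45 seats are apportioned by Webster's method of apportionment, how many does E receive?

10

Standard divisor 4290497/45 ≈ 95344.378; standard quotas: A 2.729, B 2.999, C 4.555, D 8.234, E 10.184, F 8.229, G 8.070.
Rounding to the nearest integer gives A 3, B 3, C 5, D 8, E 10, F 8, G 8 — total 45, matching the house size, so no adjustment is needed.
E receives 10.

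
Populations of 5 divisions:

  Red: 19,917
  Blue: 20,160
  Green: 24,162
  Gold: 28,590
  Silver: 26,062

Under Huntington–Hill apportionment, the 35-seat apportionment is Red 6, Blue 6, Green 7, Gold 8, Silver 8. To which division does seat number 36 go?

Priority for the next seat is population ÷ (√(s·(s+1))).
Priorities: Red 3073.260, Blue 3110.756, Green 3228.783, Gold 3369.364, Silver 3071.436.
Highest priority: Gold.

Gold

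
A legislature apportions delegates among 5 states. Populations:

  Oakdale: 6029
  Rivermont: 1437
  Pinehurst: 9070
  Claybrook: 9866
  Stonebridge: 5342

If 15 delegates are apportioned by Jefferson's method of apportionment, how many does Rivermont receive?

Standard divisor 31744/15 ≈ 2116.267; standard quotas: Oakdale 2.849, Rivermont 0.679, Pinehurst 4.286, Claybrook 4.662, Stonebridge 2.524.
Rounding down gives 2, 0, 4, 4, 2 = 12 seats, so the divisor must be adjusted.
With modified divisor 1800: modified quotas Oakdale 3.349, Rivermont 0.798, Pinehurst 5.039, Claybrook 5.481, Stonebridge 2.968.
Rounding down: Oakdale 3, Rivermont 0, Pinehurst 5, Claybrook 5, Stonebridge 2 (total 15).
Rivermont receives 0.

0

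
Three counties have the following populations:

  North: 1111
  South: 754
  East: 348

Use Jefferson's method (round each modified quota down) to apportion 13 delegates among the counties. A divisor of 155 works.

With modified divisor 155: modified quotas North 7.168, South 4.865, East 2.245.
Rounding down: North 7, South 4, East 2 (total 13).

North=7; South=4; East=2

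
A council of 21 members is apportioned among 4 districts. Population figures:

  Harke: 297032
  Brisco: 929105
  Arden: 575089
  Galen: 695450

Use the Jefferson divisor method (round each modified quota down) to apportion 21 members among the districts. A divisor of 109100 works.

Harke=2, Brisco=8, Arden=5, Galen=6

With modified divisor 109100: modified quotas Harke 2.723, Brisco 8.516, Arden 5.271, Galen 6.374.
Rounding down: Harke 2, Brisco 8, Arden 5, Galen 6 (total 21).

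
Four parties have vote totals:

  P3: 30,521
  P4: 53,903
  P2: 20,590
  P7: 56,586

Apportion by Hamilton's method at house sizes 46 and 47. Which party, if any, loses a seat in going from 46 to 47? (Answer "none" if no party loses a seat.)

At 46 seats: P3 9, P4 15, P2 6, P7 16.
At 47 seats: P3 9, P4 16, P2 6, P7 16.
No party's allocation decreased.

none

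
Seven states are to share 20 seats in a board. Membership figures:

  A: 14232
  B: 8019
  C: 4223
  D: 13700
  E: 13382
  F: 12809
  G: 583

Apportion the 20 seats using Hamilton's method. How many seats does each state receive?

Total 66948; standard divisor 66948/20 ≈ 3347.4.
Standard quotas: A 4.2517, B 2.3956, C 1.2616, D 4.0927, E 3.9977, F 3.8266, G 0.1742.
Lower quotas: A 4, B 2, C 1, D 4, E 3, F 3, G 0 (sum 17, leaving 3 seats).
Remainders in descending order: E 0.9977, F 0.8266, B 0.3956, C 0.2616, A 0.2517, G 0.1742, D 0.0927.
Largest remainders: E, F, B receive the extra seats.

A 4, B 3, C 1, D 4, E 4, F 4, G 0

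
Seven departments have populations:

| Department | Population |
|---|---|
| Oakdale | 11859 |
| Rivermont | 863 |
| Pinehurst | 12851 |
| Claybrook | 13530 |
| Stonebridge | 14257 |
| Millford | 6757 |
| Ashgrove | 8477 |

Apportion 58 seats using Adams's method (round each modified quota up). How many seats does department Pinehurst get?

Standard divisor 68594/58 ≈ 1182.655; standard quotas: Oakdale 10.027, Rivermont 0.730, Pinehurst 10.866, Claybrook 11.440, Stonebridge 12.055, Millford 5.713, Ashgrove 7.168.
Rounding up gives 11, 1, 11, 12, 13, 6, 8 = 62 seats, so the divisor must be adjusted.
With modified divisor 1260: modified quotas Oakdale 9.412, Rivermont 0.685, Pinehurst 10.199, Claybrook 10.738, Stonebridge 11.315, Millford 5.363, Ashgrove 6.728.
Rounding up: Oakdale 10, Rivermont 1, Pinehurst 11, Claybrook 11, Stonebridge 12, Millford 6, Ashgrove 7 (total 58).
Pinehurst receives 11.

11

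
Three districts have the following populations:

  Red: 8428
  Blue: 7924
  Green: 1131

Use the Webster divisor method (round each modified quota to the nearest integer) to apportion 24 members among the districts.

Red=11; Blue=11; Green=2

Standard divisor 17483/24 ≈ 728.458; standard quotas: Red 11.570, Blue 10.878, Green 1.553.
Rounding to the nearest integer gives 12, 11, 2 = 25 seats, so the divisor must be adjusted.
With modified divisor 740: modified quotas Red 11.389, Blue 10.708, Green 1.528.
Rounding to the nearest integer: Red 11, Blue 11, Green 2 (total 24).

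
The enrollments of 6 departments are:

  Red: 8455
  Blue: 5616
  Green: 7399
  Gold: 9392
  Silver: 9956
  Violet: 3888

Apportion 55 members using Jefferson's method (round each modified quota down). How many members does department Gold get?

Standard divisor 44706/55 ≈ 812.836; standard quotas: Red 10.402, Blue 6.909, Green 9.103, Gold 11.555, Silver 12.248, Violet 4.783.
Rounding down gives 10, 6, 9, 11, 12, 4 = 52 seats, so the divisor must be adjusted.
With modified divisor 773: modified quotas Red 10.938, Blue 7.265, Green 9.572, Gold 12.150, Silver 12.880, Violet 5.030.
Rounding down: Red 10, Blue 7, Green 9, Gold 12, Silver 12, Violet 5 (total 55).
Gold receives 12.

12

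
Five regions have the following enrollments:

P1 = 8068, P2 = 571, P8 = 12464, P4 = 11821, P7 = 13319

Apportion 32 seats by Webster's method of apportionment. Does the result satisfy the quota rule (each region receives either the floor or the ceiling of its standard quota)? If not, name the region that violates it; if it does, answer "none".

Standard quotas: P1 5.583, P2 0.395, P8 8.625, P4 8.180, P7 9.217.
Webster allocation: P1 6, P2 0, P8 9, P4 8, P7 9.
Every allocation lies between the lower and upper quota.

none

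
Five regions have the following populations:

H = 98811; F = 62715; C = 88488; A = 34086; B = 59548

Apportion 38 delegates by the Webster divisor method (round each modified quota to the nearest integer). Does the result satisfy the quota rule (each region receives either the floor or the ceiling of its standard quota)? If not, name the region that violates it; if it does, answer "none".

Standard quotas: H 10.926, F 6.935, C 9.785, A 3.769, B 6.585.
Webster allocation: H 11, F 7, C 10, A 4, B 6.
Every allocation lies between the lower and upper quota.

none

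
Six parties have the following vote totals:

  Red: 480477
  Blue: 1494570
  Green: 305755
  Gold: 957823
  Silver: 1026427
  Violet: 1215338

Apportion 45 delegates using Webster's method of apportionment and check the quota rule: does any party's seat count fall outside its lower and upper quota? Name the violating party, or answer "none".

none

Standard quotas: Red 3.945, Blue 12.272, Green 2.511, Gold 7.865, Silver 8.428, Violet 9.979.
Webster allocation: Red 4, Blue 12, Green 3, Gold 8, Silver 8, Violet 10.
Every allocation lies between the lower and upper quota.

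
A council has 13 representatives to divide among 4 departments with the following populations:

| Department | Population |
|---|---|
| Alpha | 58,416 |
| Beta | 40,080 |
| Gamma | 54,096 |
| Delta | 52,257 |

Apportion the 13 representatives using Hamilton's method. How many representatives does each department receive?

Alpha=4, Beta=3, Gamma=3, Delta=3

The standard divisor is 204849/13 ≈ 15757.615.
Standard quotas: Alpha 3.7072, Beta 2.5435, Gamma 3.4330, Delta 3.3163.
Lower quotas: Alpha 3, Beta 2, Gamma 3, Delta 3 (sum 11, leaving 2 seats).
Remainders in descending order: Alpha 0.7072, Beta 0.5435, Gamma 0.4330, Delta 0.3163.
The surplus seats go to Alpha, Beta.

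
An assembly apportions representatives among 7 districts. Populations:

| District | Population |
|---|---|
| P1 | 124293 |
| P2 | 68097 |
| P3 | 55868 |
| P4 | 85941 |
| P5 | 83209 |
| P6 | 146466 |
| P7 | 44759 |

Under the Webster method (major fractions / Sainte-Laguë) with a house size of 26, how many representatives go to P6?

6

Standard divisor 608633/26 ≈ 23408.962; standard quotas: P1 5.310, P2 2.909, P3 2.387, P4 3.671, P5 3.555, P6 6.257, P7 1.912.
Rounding to the nearest integer gives P1 5, P2 3, P3 2, P4 4, P5 4, P6 6, P7 2 — total 26, matching the house size, so no adjustment is needed.
P6 receives 6.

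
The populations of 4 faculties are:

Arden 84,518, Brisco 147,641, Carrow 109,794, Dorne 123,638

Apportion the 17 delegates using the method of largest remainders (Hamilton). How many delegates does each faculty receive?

Arden 3, Brisco 5, Carrow 4, Dorne 5

Standard divisor: 465591 ÷ 17 ≈ 27387.706.
Standard quotas: Arden 3.0860, Brisco 5.3908, Carrow 4.0089, Dorne 4.5144.
Lower quotas: Arden 3, Brisco 5, Carrow 4, Dorne 4 (sum 16, leaving 1 seat).
Remainders in descending order: Dorne 0.5144, Brisco 0.3908, Arden 0.0860, Carrow 0.0089.
The surplus seat goes to Dorne.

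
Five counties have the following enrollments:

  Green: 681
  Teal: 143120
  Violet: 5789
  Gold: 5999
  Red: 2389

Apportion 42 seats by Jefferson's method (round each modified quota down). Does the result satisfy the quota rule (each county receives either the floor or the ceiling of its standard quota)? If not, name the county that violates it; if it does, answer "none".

Teal

Standard quotas: Green 0.181, Teal 38.050, Violet 1.539, Gold 1.595, Red 0.635.
Jefferson allocation: Green 0, Teal 40, Violet 1, Gold 1, Red 0.
Teal has quota 38.050 (lower 38, upper 39) but receives 40 — outside the quota interval.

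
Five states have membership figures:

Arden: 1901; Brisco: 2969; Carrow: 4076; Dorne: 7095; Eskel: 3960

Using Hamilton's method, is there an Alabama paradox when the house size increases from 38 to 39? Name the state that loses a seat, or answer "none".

Arden

At 38 seats: Arden 4, Brisco 6, Carrow 8, Dorne 13, Eskel 7.
At 39 seats: Arden 3, Brisco 6, Carrow 8, Dorne 14, Eskel 8.
Arden drops from 4 to 3.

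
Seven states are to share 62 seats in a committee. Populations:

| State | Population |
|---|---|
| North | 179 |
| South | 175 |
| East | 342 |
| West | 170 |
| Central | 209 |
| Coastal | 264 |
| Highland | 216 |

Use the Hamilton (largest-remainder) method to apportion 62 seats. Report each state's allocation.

Total 1555; standard divisor 1555/62 ≈ 25.081.
Standard quotas: North 7.137, South 6.977, East 13.636, West 6.778, Central 8.333, Coastal 10.526, Highland 8.612.
Lower quotas: North 7, South 6, East 13, West 6, Central 8, Coastal 10, Highland 8 (sum 58, leaving 4 seats).
Remainders in descending order: South 0.977, West 0.778, East 0.636, Highland 0.612, Coastal 0.526, Central 0.333, North 0.137.
Largest remainders: South, West, East, Highland receive the extra seats.

North: 7; South: 7; East: 14; West: 7; Central: 8; Coastal: 10; Highland: 9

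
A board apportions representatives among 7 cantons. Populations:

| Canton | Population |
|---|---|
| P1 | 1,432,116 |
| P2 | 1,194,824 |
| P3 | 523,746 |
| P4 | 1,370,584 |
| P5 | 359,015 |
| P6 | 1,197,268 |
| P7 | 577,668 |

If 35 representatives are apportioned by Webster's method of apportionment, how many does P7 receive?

Standard divisor 6655221/35 ≈ 190149.171; standard quotas: P1 7.532, P2 6.284, P3 2.754, P4 7.208, P5 1.888, P6 6.296, P7 3.038.
Rounding to the nearest integer gives P1 8, P2 6, P3 3, P4 7, P5 2, P6 6, P7 3 — total 35, matching the house size, so no adjustment is needed.
P7 receives 3.

3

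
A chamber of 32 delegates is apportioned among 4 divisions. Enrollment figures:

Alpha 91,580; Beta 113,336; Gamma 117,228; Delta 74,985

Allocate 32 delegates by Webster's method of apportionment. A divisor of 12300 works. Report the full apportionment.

Alpha 7, Beta 9, Gamma 10, Delta 6

With modified divisor 12300: modified quotas Alpha 7.446, Beta 9.214, Gamma 9.531, Delta 6.096.
Rounding to the nearest integer: Alpha 7, Beta 9, Gamma 10, Delta 6 (total 32).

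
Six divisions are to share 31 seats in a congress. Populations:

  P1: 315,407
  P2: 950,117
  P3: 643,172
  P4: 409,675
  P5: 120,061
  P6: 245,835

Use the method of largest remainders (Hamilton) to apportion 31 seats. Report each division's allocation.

P1: 4; P2: 11; P3: 7; P4: 5; P5: 1; P6: 3

Standard divisor: 2684267 ÷ 31 ≈ 86589.258.
Standard quotas: P1 3.6426, P2 10.9727, P3 7.4278, P4 4.7312, P5 1.3866, P6 2.8391.
Lower quotas: P1 3, P2 10, P3 7, P4 4, P5 1, P6 2 (sum 27, leaving 4 seats).
Remainders in descending order: P2 0.9727, P6 0.8391, P4 0.7312, P1 0.6426, P3 0.4278, P5 0.3866.
Largest remainders: P2, P6, P4, P1 receive the extra seats.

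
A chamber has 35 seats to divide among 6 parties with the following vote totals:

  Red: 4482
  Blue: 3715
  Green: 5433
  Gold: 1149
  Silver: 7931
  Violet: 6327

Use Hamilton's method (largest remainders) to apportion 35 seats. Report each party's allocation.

Red=5, Blue=4, Green=7, Gold=1, Silver=10, Violet=8

Standard divisor: 29037 ÷ 35 ≈ 829.629.
Standard quotas: Red 5.4024, Blue 4.4779, Green 6.5487, Gold 1.3850, Silver 9.5597, Violet 7.6263.
Lower quotas: Red 5, Blue 4, Green 6, Gold 1, Silver 9, Violet 7 (sum 32, leaving 3 seats).
Remainders in descending order: Violet 0.6263, Silver 0.5597, Green 0.5487, Blue 0.4779, Red 0.4024, Gold 0.3850.
The surplus seats go to Violet, Silver, Green.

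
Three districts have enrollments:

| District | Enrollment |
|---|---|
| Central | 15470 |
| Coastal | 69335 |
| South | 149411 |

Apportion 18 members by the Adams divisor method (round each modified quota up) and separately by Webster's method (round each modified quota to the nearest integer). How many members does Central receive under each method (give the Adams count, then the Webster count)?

2 and 1

Adams: Central 2, Coastal 5, South 11.
Webster: Central 1, Coastal 5, South 12.
Central gets 2 under Adams and 1 under Webster.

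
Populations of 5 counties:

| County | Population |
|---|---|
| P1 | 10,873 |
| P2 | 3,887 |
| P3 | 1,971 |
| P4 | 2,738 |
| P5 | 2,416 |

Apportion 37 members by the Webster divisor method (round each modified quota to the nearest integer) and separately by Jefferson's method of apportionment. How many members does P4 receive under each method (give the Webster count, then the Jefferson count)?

5 and 4

Webster: P1 18, P2 7, P3 3, P4 5, P5 4.
Jefferson: P1 19, P2 7, P3 3, P4 4, P5 4.
P4 gets 5 under Webster and 4 under Jefferson.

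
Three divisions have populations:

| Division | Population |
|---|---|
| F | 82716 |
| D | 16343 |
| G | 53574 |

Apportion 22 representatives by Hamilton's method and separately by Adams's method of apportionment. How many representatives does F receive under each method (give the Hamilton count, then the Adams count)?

Hamilton: F 12, D 2, G 8.
Adams: F 11, D 3, G 8.
F gets 12 under Hamilton and 11 under Adams.

12 and 11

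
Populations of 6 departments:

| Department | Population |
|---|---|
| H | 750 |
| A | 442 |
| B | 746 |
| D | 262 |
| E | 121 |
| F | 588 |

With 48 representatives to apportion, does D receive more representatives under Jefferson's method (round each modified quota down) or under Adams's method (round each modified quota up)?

Jefferson: H 13, A 7, B 12, D 4, E 2, F 10.
Adams: H 12, A 7, B 12, D 5, E 2, F 10.
D gets 4 under Jefferson and 5 under Adams.

Adams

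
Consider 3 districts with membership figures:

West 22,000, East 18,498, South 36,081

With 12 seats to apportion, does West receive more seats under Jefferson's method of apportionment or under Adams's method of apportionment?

Adams

Jefferson: West 3, East 3, South 6.
Adams: West 4, East 3, South 5.
West gets 3 under Jefferson and 4 under Adams.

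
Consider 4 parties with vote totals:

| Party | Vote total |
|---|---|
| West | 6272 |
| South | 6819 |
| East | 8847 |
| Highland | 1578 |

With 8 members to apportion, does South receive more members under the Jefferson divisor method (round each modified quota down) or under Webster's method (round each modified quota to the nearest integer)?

Jefferson: West 2, South 3, East 3, Highland 0.
Webster: West 2, South 2, East 3, Highland 1.
South gets 3 under Jefferson and 2 under Webster.

Jefferson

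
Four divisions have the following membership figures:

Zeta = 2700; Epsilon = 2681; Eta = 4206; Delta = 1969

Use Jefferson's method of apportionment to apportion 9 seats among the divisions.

Zeta 2; Epsilon 2; Eta 4; Delta 1

Standard divisor 11556/9 ≈ 1284; standard quotas: Zeta 2.103, Epsilon 2.088, Eta 3.276, Delta 1.533.
Rounding down gives 2, 2, 3, 1 = 8 seats, so the divisor must be adjusted.
With modified divisor 1000: modified quotas Zeta 2.700, Epsilon 2.681, Eta 4.206, Delta 1.969.
Rounding down: Zeta 2, Epsilon 2, Eta 4, Delta 1 (total 9).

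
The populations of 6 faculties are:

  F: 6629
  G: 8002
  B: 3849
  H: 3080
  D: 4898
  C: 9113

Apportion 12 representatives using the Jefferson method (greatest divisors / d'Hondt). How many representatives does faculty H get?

1

Standard divisor 35571/12 ≈ 2964.25; standard quotas: F 2.236, G 2.700, B 1.298, H 1.039, D 1.652, C 3.074.
Rounding down gives 2, 2, 1, 1, 1, 3 = 10 seats, so the divisor must be adjusted.
With modified divisor 2400: modified quotas F 2.762, G 3.334, B 1.604, H 1.283, D 2.041, C 3.797.
Rounding down: F 2, G 3, B 1, H 1, D 2, C 3 (total 12).
H receives 1.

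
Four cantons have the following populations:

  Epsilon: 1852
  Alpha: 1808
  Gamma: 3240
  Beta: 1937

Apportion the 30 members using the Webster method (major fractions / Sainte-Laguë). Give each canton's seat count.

Standard divisor 8837/30 ≈ 294.567; standard quotas: Epsilon 6.287, Alpha 6.138, Gamma 10.999, Beta 6.576.
Rounding to the nearest integer gives Epsilon 6, Alpha 6, Gamma 11, Beta 7 — total 30, matching the house size, so no adjustment is needed.

Epsilon=6, Alpha=6, Gamma=11, Beta=7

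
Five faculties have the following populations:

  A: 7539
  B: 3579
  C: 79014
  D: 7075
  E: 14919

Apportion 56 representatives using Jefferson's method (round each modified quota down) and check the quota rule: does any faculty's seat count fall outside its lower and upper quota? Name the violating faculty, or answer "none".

C

Standard quotas: A 3.765, B 1.787, C 39.463, D 3.534, E 7.451.
Jefferson allocation: A 4, B 1, C 41, D 3, E 7.
C has quota 39.463 (lower 39, upper 40) but receives 41 — outside the quota interval.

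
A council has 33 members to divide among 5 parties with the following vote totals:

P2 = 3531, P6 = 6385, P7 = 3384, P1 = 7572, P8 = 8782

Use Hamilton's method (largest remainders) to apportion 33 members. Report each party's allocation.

P2=4, P6=7, P7=4, P1=8, P8=10

Standard divisor: 29654 ÷ 33 ≈ 898.606.
Standard quotas: P2 3.9294, P6 7.1054, P7 3.7658, P1 8.4264, P8 9.7729.
Lower quotas: P2 3, P6 7, P7 3, P1 8, P8 9 (sum 30, leaving 3 seats).
Remainders in descending order: P2 0.9294, P8 0.7729, P7 0.7658, P1 0.4264, P6 0.1054.
Largest remainders: P2, P8, P7 receive the extra seats.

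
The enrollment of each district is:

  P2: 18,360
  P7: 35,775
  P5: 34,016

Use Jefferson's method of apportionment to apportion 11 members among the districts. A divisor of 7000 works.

With modified divisor 7000: modified quotas P2 2.623, P7 5.111, P5 4.859.
Rounding down: P2 2, P7 5, P5 4 (total 11).

P2=2, P7=5, P5=4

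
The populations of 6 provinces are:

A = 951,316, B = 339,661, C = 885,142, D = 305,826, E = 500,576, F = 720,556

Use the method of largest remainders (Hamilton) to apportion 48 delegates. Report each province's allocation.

Total 3703077; standard divisor 3703077/48 ≈ 77147.438.
Standard quotas: A 12.3311, B 4.4028, C 11.4734, D 3.9642, E 6.4886, F 9.3400.
Lower quotas: A 12, B 4, C 11, D 3, E 6, F 9 (sum 45, leaving 3 seats).
Remainders in descending order: D 0.9642, E 0.4886, C 0.4734, B 0.4028, F 0.3400, A 0.3311.
Largest remainders: D, E, C receive the extra seats.

A=12; B=4; C=12; D=4; E=7; F=9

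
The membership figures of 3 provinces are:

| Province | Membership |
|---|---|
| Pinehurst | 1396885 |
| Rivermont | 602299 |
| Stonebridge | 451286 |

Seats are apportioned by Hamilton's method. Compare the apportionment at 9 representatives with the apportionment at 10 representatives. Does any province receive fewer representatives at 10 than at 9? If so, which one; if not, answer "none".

none

At 9 seats: Pinehurst 5, Rivermont 2, Stonebridge 2.
At 10 seats: Pinehurst 6, Rivermont 2, Stonebridge 2.
No province's allocation decreased.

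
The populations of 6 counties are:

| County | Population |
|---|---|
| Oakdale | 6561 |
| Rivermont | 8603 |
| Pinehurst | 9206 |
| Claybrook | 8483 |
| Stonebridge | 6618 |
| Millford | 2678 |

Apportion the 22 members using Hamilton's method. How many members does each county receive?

Standard divisor: 42149 ÷ 22 ≈ 1915.864.
Standard quotas: Oakdale 3.4246, Rivermont 4.4904, Pinehurst 4.8051, Claybrook 4.4278, Stonebridge 3.4543, Millford 1.3978.
Lower quotas: Oakdale 3, Rivermont 4, Pinehurst 4, Claybrook 4, Stonebridge 3, Millford 1 (sum 19, leaving 3 seats).
Remainders in descending order: Pinehurst 0.8051, Rivermont 0.4904, Stonebridge 0.4543, Claybrook 0.4278, Oakdale 0.4246, Millford 0.3978.
The surplus seats go to Pinehurst, Rivermont, Stonebridge.

Oakdale=3; Rivermont=5; Pinehurst=5; Claybrook=4; Stonebridge=4; Millford=1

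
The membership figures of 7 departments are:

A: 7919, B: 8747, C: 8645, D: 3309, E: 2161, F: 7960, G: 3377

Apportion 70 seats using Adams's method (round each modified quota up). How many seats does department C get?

14

Standard divisor 42118/70 ≈ 601.686; standard quotas: A 13.161, B 14.537, C 14.368, D 5.500, E 3.592, F 13.229, G 5.613.
Rounding up gives 14, 15, 15, 6, 4, 14, 6 = 74 seats, so the divisor must be adjusted.
With modified divisor 640: modified quotas A 12.373, B 13.667, C 13.508, D 5.170, E 3.377, F 12.438, G 5.277.
Rounding up: A 13, B 14, C 14, D 6, E 4, F 13, G 6 (total 70).
C receives 14.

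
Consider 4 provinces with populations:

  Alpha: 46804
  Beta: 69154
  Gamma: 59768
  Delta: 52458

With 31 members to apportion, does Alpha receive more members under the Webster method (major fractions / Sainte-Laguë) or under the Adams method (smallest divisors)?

Webster: Alpha 6, Beta 10, Gamma 8, Delta 7.
Adams: Alpha 7, Beta 9, Gamma 8, Delta 7.
Alpha gets 6 under Webster and 7 under Adams.

Adams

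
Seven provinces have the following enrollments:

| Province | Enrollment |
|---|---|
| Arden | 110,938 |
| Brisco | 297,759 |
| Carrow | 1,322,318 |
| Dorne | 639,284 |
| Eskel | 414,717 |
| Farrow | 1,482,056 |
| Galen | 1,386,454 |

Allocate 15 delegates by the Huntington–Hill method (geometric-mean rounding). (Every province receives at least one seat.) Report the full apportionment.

With divisor 414034: modified quotas Arden 0.268, Brisco 0.719, Carrow 3.194, Dorne 1.544, Eskel 1.002, Farrow 3.580, Galen 3.349.
Geometric-mean thresholds: Arden (min 1), Brisco (min 1), Carrow √(3·4)=3.464, Dorne √(1·2)=1.414, Eskel √(1·2)=1.414, Farrow √(3·4)=3.464, Galen √(3·4)=3.464.
Each quota rounded against its threshold gives Arden 1, Brisco 1, Carrow 3, Dorne 2, Eskel 1, Farrow 4, Galen 3 (total 15).

Arden: 1, Brisco: 1, Carrow: 3, Dorne: 2, Eskel: 1, Farrow: 4, Galen: 3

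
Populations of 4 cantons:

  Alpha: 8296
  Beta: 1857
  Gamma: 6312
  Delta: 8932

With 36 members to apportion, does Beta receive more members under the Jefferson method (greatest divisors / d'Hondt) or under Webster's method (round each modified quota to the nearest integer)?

Webster

Jefferson: Alpha 12, Beta 2, Gamma 9, Delta 13.
Webster: Alpha 12, Beta 3, Gamma 9, Delta 12.
Beta gets 2 under Jefferson and 3 under Webster.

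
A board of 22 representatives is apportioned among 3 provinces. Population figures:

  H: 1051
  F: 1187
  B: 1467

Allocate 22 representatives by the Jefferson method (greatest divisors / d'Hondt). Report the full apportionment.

H: 6, F: 7, B: 9

Standard divisor 3705/22 ≈ 168.409; standard quotas: H 6.241, F 7.048, B 8.711.
Rounding down gives 6, 7, 8 = 21 seats, so the divisor must be adjusted.
With modified divisor 160: modified quotas H 6.569, F 7.419, B 9.169.
Rounding down: H 6, F 7, B 9 (total 22).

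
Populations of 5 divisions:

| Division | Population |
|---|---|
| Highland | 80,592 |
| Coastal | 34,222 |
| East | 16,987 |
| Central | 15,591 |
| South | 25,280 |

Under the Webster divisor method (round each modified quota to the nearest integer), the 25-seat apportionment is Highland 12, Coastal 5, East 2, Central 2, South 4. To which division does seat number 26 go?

Priority for the next seat is population ÷ (current seats + 0.5).
Priorities: Highland 6447.360, Coastal 6222.182, East 6794.800, Central 6236.400, South 5617.778.
Highest priority: East.

East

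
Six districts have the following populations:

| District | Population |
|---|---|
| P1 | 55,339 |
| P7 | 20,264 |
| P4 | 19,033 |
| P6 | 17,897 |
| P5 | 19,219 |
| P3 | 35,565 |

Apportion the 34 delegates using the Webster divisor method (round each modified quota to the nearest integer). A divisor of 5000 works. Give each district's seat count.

With modified divisor 5000: modified quotas P1 11.068, P7 4.053, P4 3.807, P6 3.579, P5 3.844, P3 7.113.
Rounding to the nearest integer: P1 11, P7 4, P4 4, P6 4, P5 4, P3 7 (total 34).

P1: 11; P7: 4; P4: 4; P6: 4; P5: 4; P3: 7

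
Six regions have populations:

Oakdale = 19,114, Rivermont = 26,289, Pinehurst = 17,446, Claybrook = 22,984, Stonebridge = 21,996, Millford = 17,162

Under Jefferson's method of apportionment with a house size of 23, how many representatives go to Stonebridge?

4

Standard divisor 124991/23 ≈ 5434.391; standard quotas: Oakdale 3.517, Rivermont 4.838, Pinehurst 3.210, Claybrook 4.229, Stonebridge 4.048, Millford 3.158.
Rounding down gives 3, 4, 3, 4, 4, 3 = 21 seats, so the divisor must be adjusted.
With modified divisor 4700: modified quotas Oakdale 4.067, Rivermont 5.593, Pinehurst 3.712, Claybrook 4.890, Stonebridge 4.680, Millford 3.651.
Rounding down: Oakdale 4, Rivermont 5, Pinehurst 3, Claybrook 4, Stonebridge 4, Millford 3 (total 23).
Stonebridge receives 4.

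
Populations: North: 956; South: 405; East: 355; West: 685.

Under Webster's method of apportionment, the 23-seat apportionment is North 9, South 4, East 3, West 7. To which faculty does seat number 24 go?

Priority for the next seat is population ÷ (current seats + 0.5).
Priorities: North 100.632, South 90.000, East 101.429, West 91.333.
Highest priority: East.

East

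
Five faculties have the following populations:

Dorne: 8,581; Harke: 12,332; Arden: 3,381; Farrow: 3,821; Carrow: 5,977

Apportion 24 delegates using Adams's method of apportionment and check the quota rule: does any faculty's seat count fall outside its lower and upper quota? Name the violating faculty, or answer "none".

Standard quotas: Dorne 6.041, Harke 8.681, Arden 2.380, Farrow 2.690, Carrow 4.208.
Adams allocation: Dorne 6, Harke 8, Arden 3, Farrow 3, Carrow 4.
Every allocation lies between the lower and upper quota.

none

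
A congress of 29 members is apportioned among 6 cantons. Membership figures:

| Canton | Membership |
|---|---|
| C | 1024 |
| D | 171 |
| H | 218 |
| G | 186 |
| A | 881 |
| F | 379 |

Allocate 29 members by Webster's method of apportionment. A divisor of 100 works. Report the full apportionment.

C: 10, D: 2, H: 2, G: 2, A: 9, F: 4

With modified divisor 100: modified quotas C 10.240, D 1.710, H 2.180, G 1.860, A 8.810, F 3.790.
Rounding to the nearest integer: C 10, D 2, H 2, G 2, A 9, F 4 (total 29).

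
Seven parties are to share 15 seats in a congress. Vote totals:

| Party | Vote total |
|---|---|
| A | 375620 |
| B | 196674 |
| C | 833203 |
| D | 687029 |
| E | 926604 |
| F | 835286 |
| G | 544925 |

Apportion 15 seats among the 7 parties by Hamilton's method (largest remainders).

Total 4399341; standard divisor 4399341/15 ≈ 293289.4.
Standard quotas: A 1.2807, B 0.6706, C 2.8409, D 2.3425, E 3.1594, F 2.8480, G 1.8580.
Lower quotas: A 1, B 0, C 2, D 2, E 3, F 2, G 1 (sum 11, leaving 4 seats).
Remainders in descending order: G 0.8580, F 0.8480, C 0.8409, B 0.6706, D 0.3425, A 0.2807, E 0.1594.
The surplus seats go to G, F, C, B.

A=1, B=1, C=3, D=2, E=3, F=3, G=2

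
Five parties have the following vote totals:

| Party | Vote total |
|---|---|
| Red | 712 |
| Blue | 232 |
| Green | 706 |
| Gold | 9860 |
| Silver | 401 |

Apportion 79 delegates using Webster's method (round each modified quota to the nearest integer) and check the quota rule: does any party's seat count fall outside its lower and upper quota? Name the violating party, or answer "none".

Standard quotas: Red 4.722, Blue 1.539, Green 4.683, Gold 65.397, Silver 2.660.
Webster allocation: Red 5, Blue 2, Green 5, Gold 64, Silver 3.
Gold has quota 65.397 (lower 65, upper 66) but receives 64 — outside the quota interval.

Gold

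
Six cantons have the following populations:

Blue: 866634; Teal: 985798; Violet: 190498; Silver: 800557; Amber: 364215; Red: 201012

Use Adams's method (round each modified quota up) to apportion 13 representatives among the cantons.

Standard divisor 3408714/13 ≈ 262208.769; standard quotas: Blue 3.305, Teal 3.760, Violet 0.727, Silver 3.053, Amber 1.389, Red 0.767.
Rounding up gives 4, 4, 1, 4, 2, 1 = 16 seats, so the divisor must be adjusted.
With modified divisor 346400: modified quotas Blue 2.502, Teal 2.846, Violet 0.550, Silver 2.311, Amber 1.051, Red 0.580.
Rounding up: Blue 3, Teal 3, Violet 1, Silver 3, Amber 2, Red 1 (total 13).

Blue=3, Teal=3, Violet=1, Silver=3, Amber=2, Red=1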